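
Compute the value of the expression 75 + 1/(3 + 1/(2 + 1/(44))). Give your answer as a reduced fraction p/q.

23414/311

Build up convergents one term at a time:
a_0 = 75: 75/1
a_1 = 3: 226/3
a_2 = 2: 527/7
a_3 = 44: 23414/311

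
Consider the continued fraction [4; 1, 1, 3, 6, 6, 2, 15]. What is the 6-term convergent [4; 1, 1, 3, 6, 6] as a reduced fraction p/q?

Build up convergents one term at a time:
a_0 = 4: 4/1
a_1 = 1: 5/1
a_2 = 1: 9/2
a_3 = 3: 32/7
a_4 = 6: 201/44
a_5 = 6: 1238/271

1238/271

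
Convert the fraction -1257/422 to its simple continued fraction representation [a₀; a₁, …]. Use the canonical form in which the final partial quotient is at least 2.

[-3; 46, 1, 8]

-1257 = -3·422 + 9, so a_0 = -3
422 = 46·9 + 8, so a_1 = 46
9 = 1·8 + 1, so a_2 = 1
8 = 8·1 + 0, so a_3 = 8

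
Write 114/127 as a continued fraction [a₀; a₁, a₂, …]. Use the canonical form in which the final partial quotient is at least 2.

[0; 1, 8, 1, 3, 3]

114 = 0·127 + 114, so a_0 = 0
127 = 1·114 + 13, so a_1 = 1
114 = 8·13 + 10, so a_2 = 8
13 = 1·10 + 3, so a_3 = 1
10 = 3·3 + 1, so a_4 = 3
3 = 3·1 + 0, so a_5 = 3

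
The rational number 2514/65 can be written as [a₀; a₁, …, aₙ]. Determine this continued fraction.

2514 ÷ 65 → quotient 38, remainder 44
65 ÷ 44 → quotient 1, remainder 21
44 ÷ 21 → quotient 2, remainder 2
21 ÷ 2 → quotient 10, remainder 1
2 ÷ 1 → quotient 2, remainder 0

[38; 1, 2, 10, 2]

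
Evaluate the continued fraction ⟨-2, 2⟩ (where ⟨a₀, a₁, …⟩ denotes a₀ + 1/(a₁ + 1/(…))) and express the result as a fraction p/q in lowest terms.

-3/2

Use the convergent recurrence hₖ = aₖ·hₖ₋₁ + hₖ₋₂ (and likewise for the denominators kₖ):
a_0 = -2: -2/1
a_1 = 2: -3/2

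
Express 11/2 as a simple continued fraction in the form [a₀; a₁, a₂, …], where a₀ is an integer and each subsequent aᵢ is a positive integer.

[5; 2]

⌊11/2⌋ = 5, remainder 1
⌊2/1⌋ = 2, remainder 0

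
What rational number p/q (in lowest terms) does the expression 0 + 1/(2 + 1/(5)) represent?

Start with 5.
2 + 1/(5/1) = 2 + 1/5 = 11/5
0 + 1/(11/5) = 0 + 5/11 = 5/11

5/11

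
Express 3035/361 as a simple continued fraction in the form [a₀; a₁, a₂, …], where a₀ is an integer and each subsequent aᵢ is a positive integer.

3035 = 8·361 + 147, so a_0 = 8
361 = 2·147 + 67, so a_1 = 2
147 = 2·67 + 13, so a_2 = 2
67 = 5·13 + 2, so a_3 = 5
13 = 6·2 + 1, so a_4 = 6
2 = 2·1 + 0, so a_5 = 2

[8; 2, 2, 5, 6, 2]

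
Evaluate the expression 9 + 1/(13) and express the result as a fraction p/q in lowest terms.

a_0 = 9: 9/1
a_1 = 13: 118/13

118/13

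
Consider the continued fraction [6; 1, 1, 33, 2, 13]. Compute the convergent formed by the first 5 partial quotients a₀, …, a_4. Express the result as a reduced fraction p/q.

885/136

Work from the innermost term outward:
Start with 2.
33 + 1/(2/1) = 33 + 1/2 = 67/2
1 + 1/(67/2) = 1 + 2/67 = 69/67
1 + 1/(69/67) = 1 + 67/69 = 136/69
6 + 1/(136/69) = 6 + 69/136 = 885/136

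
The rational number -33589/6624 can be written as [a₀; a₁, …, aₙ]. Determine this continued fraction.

[-6; 1, 13, 8, 11, 1, 1, 2]

Run the Euclidean algorithm, recording each quotient:
-33589 ÷ 6624 → quotient -6, remainder 6155
6624 ÷ 6155 → quotient 1, remainder 469
6155 ÷ 469 → quotient 13, remainder 58
469 ÷ 58 → quotient 8, remainder 5
58 ÷ 5 → quotient 11, remainder 3
5 ÷ 3 → quotient 1, remainder 2
3 ÷ 2 → quotient 1, remainder 1
2 ÷ 1 → quotient 2, remainder 0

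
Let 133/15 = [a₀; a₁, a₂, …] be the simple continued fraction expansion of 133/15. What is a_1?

Run the Euclidean algorithm, recording each quotient:
133 = 8·15 + 13, so a_0 = 8
15 = 1·13 + 2, so a_1 = 1

1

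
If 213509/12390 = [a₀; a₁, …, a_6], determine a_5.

2

213509 ÷ 12390 → quotient 17, remainder 2879
12390 ÷ 2879 → quotient 4, remainder 874
2879 ÷ 874 → quotient 3, remainder 257
874 ÷ 257 → quotient 3, remainder 103
257 ÷ 103 → quotient 2, remainder 51
103 ÷ 51 → quotient 2, remainder 1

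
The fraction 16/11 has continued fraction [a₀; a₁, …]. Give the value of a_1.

16 = 1·11 + 5, so a_0 = 1
11 = 2·5 + 1, so a_1 = 2

2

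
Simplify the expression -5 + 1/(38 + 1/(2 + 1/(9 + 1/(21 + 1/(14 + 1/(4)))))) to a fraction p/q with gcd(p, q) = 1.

Start with 4.
14 + 1/(4/1) = 14 + 1/4 = 57/4
21 + 1/(57/4) = 21 + 4/57 = 1201/57
9 + 1/(1201/57) = 9 + 57/1201 = 10866/1201
2 + 1/(10866/1201) = 2 + 1201/10866 = 22933/10866
38 + 1/(22933/10866) = 38 + 10866/22933 = 882320/22933
-5 + 1/(882320/22933) = -5 + 22933/882320 = -4388667/882320

-4388667/882320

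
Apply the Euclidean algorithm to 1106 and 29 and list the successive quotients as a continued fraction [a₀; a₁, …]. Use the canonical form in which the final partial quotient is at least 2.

[38; 7, 4]

1106 = 38·29 + 4, so a_0 = 38
29 = 7·4 + 1, so a_1 = 7
4 = 4·1 + 0, so a_2 = 4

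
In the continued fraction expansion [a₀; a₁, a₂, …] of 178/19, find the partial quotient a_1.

178 = 9·19 + 7, so a_0 = 9
19 = 2·7 + 5, so a_1 = 2

2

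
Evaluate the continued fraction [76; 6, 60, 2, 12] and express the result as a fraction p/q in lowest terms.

Build up convergents one term at a time:
a_0 = 76: 76/1
a_1 = 6: 457/6
a_2 = 60: 27496/361
a_3 = 2: 55449/728
a_4 = 12: 692884/9097

692884/9097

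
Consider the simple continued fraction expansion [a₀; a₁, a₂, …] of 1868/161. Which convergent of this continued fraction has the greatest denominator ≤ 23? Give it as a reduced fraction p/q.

58/5

a_0 = 11: 11/1  (≤ bound)
a_1 = 1: 12/1  (≤ bound)
a_2 = 1: 23/2  (≤ bound)
a_3 = 1: 35/3  (≤ bound)
a_4 = 1: 58/5  (≤ bound)
a_5 = 15: 905/78  (> 23, stop)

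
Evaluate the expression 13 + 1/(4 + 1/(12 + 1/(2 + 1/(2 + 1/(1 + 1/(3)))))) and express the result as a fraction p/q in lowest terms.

17457/1318

Start with 3.
1 + 1/(3/1) = 1 + 1/3 = 4/3
2 + 1/(4/3) = 2 + 3/4 = 11/4
2 + 1/(11/4) = 2 + 4/11 = 26/11
12 + 1/(26/11) = 12 + 11/26 = 323/26
4 + 1/(323/26) = 4 + 26/323 = 1318/323
13 + 1/(1318/323) = 13 + 323/1318 = 17457/1318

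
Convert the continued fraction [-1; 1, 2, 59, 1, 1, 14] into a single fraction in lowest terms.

Compute successive convergents:
a_0 = -1: -1/1
a_1 = 1: 0/1
a_2 = 2: -1/3
a_3 = 59: -59/178
a_4 = 1: -60/181
a_5 = 1: -119/359
a_6 = 14: -1726/5207

-1726/5207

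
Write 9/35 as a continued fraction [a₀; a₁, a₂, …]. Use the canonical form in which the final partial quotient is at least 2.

[0; 3, 1, 8]

9 = 0·35 + 9, so a_0 = 0
35 = 3·9 + 8, so a_1 = 3
9 = 1·8 + 1, so a_2 = 1
8 = 8·1 + 0, so a_3 = 8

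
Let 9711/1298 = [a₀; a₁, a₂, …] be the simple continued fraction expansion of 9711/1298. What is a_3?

Repeatedly divide and take the remainder:
9711 = 7·1298 + 625, so a_0 = 7
1298 = 2·625 + 48, so a_1 = 2
625 = 13·48 + 1, so a_2 = 13
48 = 48·1 + 0, so a_3 = 48

48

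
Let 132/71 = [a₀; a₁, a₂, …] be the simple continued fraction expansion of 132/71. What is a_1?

Run the Euclidean algorithm, recording each quotient:
⌊132/71⌋ = 1, remainder 61
⌊71/61⌋ = 1, remainder 10

1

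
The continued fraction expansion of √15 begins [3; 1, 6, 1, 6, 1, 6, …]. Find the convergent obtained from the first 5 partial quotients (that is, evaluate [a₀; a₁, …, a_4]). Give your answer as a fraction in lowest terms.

Use the convergent recurrence hₖ = aₖ·hₖ₋₁ + hₖ₋₂ (and likewise for the denominators kₖ):
a_0 = 3: 3/1
a_1 = 1: 4/1
a_2 = 6: 27/7
a_3 = 1: 31/8
a_4 = 6: 213/55

213/55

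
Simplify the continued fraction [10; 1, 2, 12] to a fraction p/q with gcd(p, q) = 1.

395/37

Start with 12.
2 + 1/(12/1) = 2 + 1/12 = 25/12
1 + 1/(25/12) = 1 + 12/25 = 37/25
10 + 1/(37/25) = 10 + 25/37 = 395/37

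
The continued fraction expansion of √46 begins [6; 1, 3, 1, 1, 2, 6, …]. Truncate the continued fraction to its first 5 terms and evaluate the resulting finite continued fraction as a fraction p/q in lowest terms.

61/9

Compute successive convergents:
a_0 = 6: 6/1
a_1 = 1: 7/1
a_2 = 3: 27/4
a_3 = 1: 34/5
a_4 = 1: 61/9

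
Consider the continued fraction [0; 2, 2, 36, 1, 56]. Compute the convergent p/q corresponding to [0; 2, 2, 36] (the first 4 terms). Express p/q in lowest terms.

Start with 36.
2 + 1/(36/1) = 2 + 1/36 = 73/36
2 + 1/(73/36) = 2 + 36/73 = 182/73
0 + 1/(182/73) = 0 + 73/182 = 73/182

73/182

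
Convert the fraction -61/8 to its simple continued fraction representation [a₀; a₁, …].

Run the Euclidean algorithm, recording each quotient:
-61 = -8·8 + 3, so a_0 = -8
8 = 2·3 + 2, so a_1 = 2
3 = 1·2 + 1, so a_2 = 1
2 = 2·1 + 0, so a_3 = 2

[-8; 2, 1, 2]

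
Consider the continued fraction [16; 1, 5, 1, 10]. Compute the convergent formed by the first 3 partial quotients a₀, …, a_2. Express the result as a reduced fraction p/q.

101/6

Start with 5.
1 + 1/(5/1) = 1 + 1/5 = 6/5
16 + 1/(6/5) = 16 + 5/6 = 101/6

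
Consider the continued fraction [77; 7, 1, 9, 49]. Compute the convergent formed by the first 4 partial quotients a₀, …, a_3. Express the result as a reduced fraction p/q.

6093/79

Compute successive convergents:
a_0 = 77: 77/1
a_1 = 7: 540/7
a_2 = 1: 617/8
a_3 = 9: 6093/79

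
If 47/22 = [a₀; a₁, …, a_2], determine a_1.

47 = 2·22 + 3, so a_0 = 2
22 = 7·3 + 1, so a_1 = 7

7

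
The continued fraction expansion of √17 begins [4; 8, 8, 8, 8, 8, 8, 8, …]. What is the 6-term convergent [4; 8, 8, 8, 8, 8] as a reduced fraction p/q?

Start with 8.
8 + 1/(8/1) = 8 + 1/8 = 65/8
8 + 1/(65/8) = 8 + 8/65 = 528/65
8 + 1/(528/65) = 8 + 65/528 = 4289/528
8 + 1/(4289/528) = 8 + 528/4289 = 34840/4289
4 + 1/(34840/4289) = 4 + 4289/34840 = 143649/34840

143649/34840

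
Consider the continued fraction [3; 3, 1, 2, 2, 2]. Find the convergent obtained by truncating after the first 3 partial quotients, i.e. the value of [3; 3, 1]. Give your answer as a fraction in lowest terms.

13/4

a_0 = 3: 3/1
a_1 = 3: 10/3
a_2 = 1: 13/4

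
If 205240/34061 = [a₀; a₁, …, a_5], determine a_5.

Repeatedly divide and take the remainder:
205240 ÷ 34061 → quotient 6, remainder 874
34061 ÷ 874 → quotient 38, remainder 849
874 ÷ 849 → quotient 1, remainder 25
849 ÷ 25 → quotient 33, remainder 24
25 ÷ 24 → quotient 1, remainder 1
24 ÷ 1 → quotient 24, remainder 0

24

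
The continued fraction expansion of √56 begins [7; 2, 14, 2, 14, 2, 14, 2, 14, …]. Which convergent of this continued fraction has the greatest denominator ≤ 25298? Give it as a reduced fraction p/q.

13455/1798

a_0 = 7: 7/1  (≤ bound)
a_1 = 2: 15/2  (≤ bound)
a_2 = 14: 217/29  (≤ bound)
a_3 = 2: 449/60  (≤ bound)
a_4 = 14: 6503/869  (≤ bound)
a_5 = 2: 13455/1798  (≤ bound)
a_6 = 14: 194873/26041  (> 25298, stop)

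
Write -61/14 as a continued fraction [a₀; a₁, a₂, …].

Run the Euclidean algorithm, recording each quotient:
-61 ÷ 14 → quotient -5, remainder 9
14 ÷ 9 → quotient 1, remainder 5
9 ÷ 5 → quotient 1, remainder 4
5 ÷ 4 → quotient 1, remainder 1
4 ÷ 1 → quotient 4, remainder 0

[-5; 1, 1, 1, 4]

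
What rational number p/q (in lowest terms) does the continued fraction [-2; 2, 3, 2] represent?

-25/16

a_0 = -2: -2/1
a_1 = 2: -3/2
a_2 = 3: -11/7
a_3 = 2: -25/16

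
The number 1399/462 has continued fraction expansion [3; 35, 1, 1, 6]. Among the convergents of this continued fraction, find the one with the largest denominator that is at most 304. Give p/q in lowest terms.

215/71

List convergents until the denominator exceeds the bound:
a_0 = 3: 3/1  (≤ bound)
a_1 = 35: 106/35  (≤ bound)
a_2 = 1: 109/36  (≤ bound)
a_3 = 1: 215/71  (≤ bound)
a_4 = 6: 1399/462  (> 304, stop)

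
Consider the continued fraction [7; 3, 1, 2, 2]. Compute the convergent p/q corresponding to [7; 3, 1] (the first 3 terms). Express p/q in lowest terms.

Start with 1.
3 + 1/(1/1) = 3 + 1/1 = 4/1
7 + 1/(4/1) = 7 + 1/4 = 29/4

29/4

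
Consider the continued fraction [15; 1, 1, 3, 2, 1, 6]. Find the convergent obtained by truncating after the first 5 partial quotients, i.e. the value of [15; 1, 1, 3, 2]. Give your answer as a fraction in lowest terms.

249/16

a_0 = 15: 15/1
a_1 = 1: 16/1
a_2 = 1: 31/2
a_3 = 3: 109/7
a_4 = 2: 249/16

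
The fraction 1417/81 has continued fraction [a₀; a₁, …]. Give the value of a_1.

Repeatedly divide and take the remainder:
⌊1417/81⌋ = 17, remainder 40
⌊81/40⌋ = 2, remainder 1

2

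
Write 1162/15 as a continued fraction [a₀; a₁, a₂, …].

[77; 2, 7]

Apply division with remainder until the remainder is 0:
⌊1162/15⌋ = 77, remainder 7
⌊15/7⌋ = 2, remainder 1
⌊7/1⌋ = 7, remainder 0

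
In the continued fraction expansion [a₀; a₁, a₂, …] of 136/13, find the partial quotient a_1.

2

Repeatedly divide and take the remainder:
⌊136/13⌋ = 10, remainder 6
⌊13/6⌋ = 2, remainder 1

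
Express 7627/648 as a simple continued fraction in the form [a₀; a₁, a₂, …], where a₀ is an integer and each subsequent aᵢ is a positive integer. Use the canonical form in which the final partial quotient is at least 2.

Run the Euclidean algorithm, recording each quotient:
7627 ÷ 648 → quotient 11, remainder 499
648 ÷ 499 → quotient 1, remainder 149
499 ÷ 149 → quotient 3, remainder 52
149 ÷ 52 → quotient 2, remainder 45
52 ÷ 45 → quotient 1, remainder 7
45 ÷ 7 → quotient 6, remainder 3
7 ÷ 3 → quotient 2, remainder 1
3 ÷ 1 → quotient 3, remainder 0

[11; 1, 3, 2, 1, 6, 2, 3]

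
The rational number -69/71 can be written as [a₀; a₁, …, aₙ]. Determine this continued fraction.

[-1; 35, 2]

-69 = -1·71 + 2, so a_0 = -1
71 = 35·2 + 1, so a_1 = 35
2 = 2·1 + 0, so a_2 = 2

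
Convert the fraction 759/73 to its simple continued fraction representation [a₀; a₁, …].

⌊759/73⌋ = 10, remainder 29
⌊73/29⌋ = 2, remainder 15
⌊29/15⌋ = 1, remainder 14
⌊15/14⌋ = 1, remainder 1
⌊14/1⌋ = 14, remainder 0

[10; 2, 1, 1, 14]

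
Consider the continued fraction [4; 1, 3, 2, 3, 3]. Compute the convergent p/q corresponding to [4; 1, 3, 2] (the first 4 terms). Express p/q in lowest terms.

Build up convergents one term at a time:
a_0 = 4: 4/1
a_1 = 1: 5/1
a_2 = 3: 19/4
a_3 = 2: 43/9

43/9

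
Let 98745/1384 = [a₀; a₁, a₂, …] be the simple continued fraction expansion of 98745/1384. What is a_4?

98745 ÷ 1384 → quotient 71, remainder 481
1384 ÷ 481 → quotient 2, remainder 422
481 ÷ 422 → quotient 1, remainder 59
422 ÷ 59 → quotient 7, remainder 9
59 ÷ 9 → quotient 6, remainder 5

6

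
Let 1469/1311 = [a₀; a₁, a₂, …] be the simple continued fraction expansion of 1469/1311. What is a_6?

⌊1469/1311⌋ = 1, remainder 158
⌊1311/158⌋ = 8, remainder 47
⌊158/47⌋ = 3, remainder 17
⌊47/17⌋ = 2, remainder 13
⌊17/13⌋ = 1, remainder 4
⌊13/4⌋ = 3, remainder 1
⌊4/1⌋ = 4, remainder 0

4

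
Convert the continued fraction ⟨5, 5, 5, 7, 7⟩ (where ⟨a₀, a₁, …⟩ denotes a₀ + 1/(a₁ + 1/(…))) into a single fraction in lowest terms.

6932/1335

a_0 = 5: 5/1
a_1 = 5: 26/5
a_2 = 5: 135/26
a_3 = 7: 971/187
a_4 = 7: 6932/1335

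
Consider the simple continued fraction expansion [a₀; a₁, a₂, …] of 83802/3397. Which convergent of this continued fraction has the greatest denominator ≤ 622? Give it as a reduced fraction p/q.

List convergents until the denominator exceeds the bound:
a_0 = 24: 24/1  (≤ bound)
a_1 = 1: 25/1  (≤ bound)
a_2 = 2: 74/3  (≤ bound)
a_3 = 40: 2985/121  (≤ bound)
a_4 = 9: 26939/1092  (> 622, stop)

2985/121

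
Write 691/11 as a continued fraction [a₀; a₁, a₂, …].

[62; 1, 4, 2]

Repeatedly divide and take the remainder:
⌊691/11⌋ = 62, remainder 9
⌊11/9⌋ = 1, remainder 2
⌊9/2⌋ = 4, remainder 1
⌊2/1⌋ = 2, remainder 0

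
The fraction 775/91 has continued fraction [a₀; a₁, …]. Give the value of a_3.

14

775 ÷ 91 → quotient 8, remainder 47
91 ÷ 47 → quotient 1, remainder 44
47 ÷ 44 → quotient 1, remainder 3
44 ÷ 3 → quotient 14, remainder 2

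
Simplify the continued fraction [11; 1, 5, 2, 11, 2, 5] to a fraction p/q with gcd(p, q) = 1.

20185/1704

Collapse the nested fraction from the inside out:
Start with 5.
2 + 1/(5/1) = 2 + 1/5 = 11/5
11 + 1/(11/5) = 11 + 5/11 = 126/11
2 + 1/(126/11) = 2 + 11/126 = 263/126
5 + 1/(263/126) = 5 + 126/263 = 1441/263
1 + 1/(1441/263) = 1 + 263/1441 = 1704/1441
11 + 1/(1704/1441) = 11 + 1441/1704 = 20185/1704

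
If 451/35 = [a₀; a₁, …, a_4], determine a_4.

3

Repeatedly divide and take the remainder:
⌊451/35⌋ = 12, remainder 31
⌊35/31⌋ = 1, remainder 4
⌊31/4⌋ = 7, remainder 3
⌊4/3⌋ = 1, remainder 1
⌊3/1⌋ = 3, remainder 0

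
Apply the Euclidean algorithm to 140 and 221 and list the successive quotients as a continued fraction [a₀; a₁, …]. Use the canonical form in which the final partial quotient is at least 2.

Run the Euclidean algorithm, recording each quotient:
140 ÷ 221 → quotient 0, remainder 140
221 ÷ 140 → quotient 1, remainder 81
140 ÷ 81 → quotient 1, remainder 59
81 ÷ 59 → quotient 1, remainder 22
59 ÷ 22 → quotient 2, remainder 15
22 ÷ 15 → quotient 1, remainder 7
15 ÷ 7 → quotient 2, remainder 1
7 ÷ 1 → quotient 7, remainder 0

[0; 1, 1, 1, 2, 1, 2, 7]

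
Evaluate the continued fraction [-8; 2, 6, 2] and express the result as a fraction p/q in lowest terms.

-211/28

Build up convergents one term at a time:
a_0 = -8: -8/1
a_1 = 2: -15/2
a_2 = 6: -98/13
a_3 = 2: -211/28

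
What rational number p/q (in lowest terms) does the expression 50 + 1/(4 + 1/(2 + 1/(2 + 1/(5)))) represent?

Collapse the nested fraction from the inside out:
Start with 5.
2 + 1/(5/1) = 2 + 1/5 = 11/5
2 + 1/(11/5) = 2 + 5/11 = 27/11
4 + 1/(27/11) = 4 + 11/27 = 119/27
50 + 1/(119/27) = 50 + 27/119 = 5977/119

5977/119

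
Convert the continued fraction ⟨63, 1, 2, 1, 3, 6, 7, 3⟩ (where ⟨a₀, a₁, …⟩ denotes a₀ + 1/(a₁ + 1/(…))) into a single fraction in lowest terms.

134670/2113

a_0 = 63: 63/1
a_1 = 1: 64/1
a_2 = 2: 191/3
a_3 = 1: 255/4
a_4 = 3: 956/15
a_5 = 6: 5991/94
a_6 = 7: 42893/673
a_7 = 3: 134670/2113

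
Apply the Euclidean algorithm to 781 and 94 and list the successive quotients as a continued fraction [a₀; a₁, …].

Run the Euclidean algorithm, recording each quotient:
781 ÷ 94 → quotient 8, remainder 29
94 ÷ 29 → quotient 3, remainder 7
29 ÷ 7 → quotient 4, remainder 1
7 ÷ 1 → quotient 7, remainder 0

[8; 3, 4, 7]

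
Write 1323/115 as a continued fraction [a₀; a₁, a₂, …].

Run the Euclidean algorithm, recording each quotient:
⌊1323/115⌋ = 11, remainder 58
⌊115/58⌋ = 1, remainder 57
⌊58/57⌋ = 1, remainder 1
⌊57/1⌋ = 57, remainder 0

[11; 1, 1, 57]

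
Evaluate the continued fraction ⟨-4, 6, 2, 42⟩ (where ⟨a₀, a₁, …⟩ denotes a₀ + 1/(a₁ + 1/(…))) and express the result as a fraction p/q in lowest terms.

a_0 = -4: -4/1
a_1 = 6: -23/6
a_2 = 2: -50/13
a_3 = 42: -2123/552

-2123/552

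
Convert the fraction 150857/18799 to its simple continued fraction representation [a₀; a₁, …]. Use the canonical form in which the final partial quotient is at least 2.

[8; 40, 2, 2, 1, 32, 2]

150857 = 8·18799 + 465, so a_0 = 8
18799 = 40·465 + 199, so a_1 = 40
465 = 2·199 + 67, so a_2 = 2
199 = 2·67 + 65, so a_3 = 2
67 = 1·65 + 2, so a_4 = 1
65 = 32·2 + 1, so a_5 = 32
2 = 2·1 + 0, so a_6 = 2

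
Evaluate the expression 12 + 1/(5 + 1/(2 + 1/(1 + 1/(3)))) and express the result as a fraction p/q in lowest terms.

719/59

Start with 3.
1 + 1/(3/1) = 1 + 1/3 = 4/3
2 + 1/(4/3) = 2 + 3/4 = 11/4
5 + 1/(11/4) = 5 + 4/11 = 59/11
12 + 1/(59/11) = 12 + 11/59 = 719/59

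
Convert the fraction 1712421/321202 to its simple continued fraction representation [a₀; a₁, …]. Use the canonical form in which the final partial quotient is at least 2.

⌊1712421/321202⌋ = 5, remainder 106411
⌊321202/106411⌋ = 3, remainder 1969
⌊106411/1969⌋ = 54, remainder 85
⌊1969/85⌋ = 23, remainder 14
⌊85/14⌋ = 6, remainder 1
⌊14/1⌋ = 14, remainder 0

[5; 3, 54, 23, 6, 14]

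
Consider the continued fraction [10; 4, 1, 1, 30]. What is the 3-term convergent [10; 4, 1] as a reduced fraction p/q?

51/5

Build up convergents one term at a time:
a_0 = 10: 10/1
a_1 = 4: 41/4
a_2 = 1: 51/5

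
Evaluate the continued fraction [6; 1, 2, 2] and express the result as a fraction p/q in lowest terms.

Use the convergent recurrence hₖ = aₖ·hₖ₋₁ + hₖ₋₂ (and likewise for the denominators kₖ):
a_0 = 6: 6/1
a_1 = 1: 7/1
a_2 = 2: 20/3
a_3 = 2: 47/7

47/7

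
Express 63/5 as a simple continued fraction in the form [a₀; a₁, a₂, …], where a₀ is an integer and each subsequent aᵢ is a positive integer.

[12; 1, 1, 2]

63 = 12·5 + 3, so a_0 = 12
5 = 1·3 + 2, so a_1 = 1
3 = 1·2 + 1, so a_2 = 1
2 = 2·1 + 0, so a_3 = 2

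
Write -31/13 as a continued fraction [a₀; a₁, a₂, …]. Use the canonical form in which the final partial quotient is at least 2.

[-3; 1, 1, 1, 1, 2]

⌊-31/13⌋ = -3, remainder 8
⌊13/8⌋ = 1, remainder 5
⌊8/5⌋ = 1, remainder 3
⌊5/3⌋ = 1, remainder 2
⌊3/2⌋ = 1, remainder 1
⌊2/1⌋ = 2, remainder 0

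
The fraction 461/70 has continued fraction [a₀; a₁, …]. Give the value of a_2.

⌊461/70⌋ = 6, remainder 41
⌊70/41⌋ = 1, remainder 29
⌊41/29⌋ = 1, remainder 12

1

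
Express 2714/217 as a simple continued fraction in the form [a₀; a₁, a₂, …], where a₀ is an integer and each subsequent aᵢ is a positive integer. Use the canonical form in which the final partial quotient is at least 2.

[12; 1, 1, 35, 1, 2]

2714 = 12·217 + 110, so a_0 = 12
217 = 1·110 + 107, so a_1 = 1
110 = 1·107 + 3, so a_2 = 1
107 = 35·3 + 2, so a_3 = 35
3 = 1·2 + 1, so a_4 = 1
2 = 2·1 + 0, so a_5 = 2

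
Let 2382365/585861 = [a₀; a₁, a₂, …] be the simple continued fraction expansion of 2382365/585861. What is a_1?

15

Apply division with remainder until the remainder is 0:
⌊2382365/585861⌋ = 4, remainder 38921
⌊585861/38921⌋ = 15, remainder 2046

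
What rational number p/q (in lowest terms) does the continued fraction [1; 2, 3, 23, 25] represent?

Build up convergents one term at a time:
a_0 = 1: 1/1
a_1 = 2: 3/2
a_2 = 3: 10/7
a_3 = 23: 233/163
a_4 = 25: 5835/4082

5835/4082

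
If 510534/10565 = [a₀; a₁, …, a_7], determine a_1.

510534 = 48·10565 + 3414, so a_0 = 48
10565 = 3·3414 + 323, so a_1 = 3

3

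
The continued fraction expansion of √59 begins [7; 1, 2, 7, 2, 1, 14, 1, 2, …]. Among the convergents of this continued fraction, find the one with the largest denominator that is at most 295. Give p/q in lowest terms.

530/69

a_0 = 7: 7/1  (≤ bound)
a_1 = 1: 8/1  (≤ bound)
a_2 = 2: 23/3  (≤ bound)
a_3 = 7: 169/22  (≤ bound)
a_4 = 2: 361/47  (≤ bound)
a_5 = 1: 530/69  (≤ bound)
a_6 = 14: 7781/1013  (> 295, stop)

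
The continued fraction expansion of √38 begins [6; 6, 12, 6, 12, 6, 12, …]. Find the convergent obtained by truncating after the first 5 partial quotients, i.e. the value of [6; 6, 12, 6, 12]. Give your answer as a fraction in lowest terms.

33294/5401

Start with 12.
6 + 1/(12/1) = 6 + 1/12 = 73/12
12 + 1/(73/12) = 12 + 12/73 = 888/73
6 + 1/(888/73) = 6 + 73/888 = 5401/888
6 + 1/(5401/888) = 6 + 888/5401 = 33294/5401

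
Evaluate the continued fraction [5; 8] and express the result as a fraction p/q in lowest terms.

41/8

Work from the innermost term outward:
Start with 8.
5 + 1/(8/1) = 5 + 1/8 = 41/8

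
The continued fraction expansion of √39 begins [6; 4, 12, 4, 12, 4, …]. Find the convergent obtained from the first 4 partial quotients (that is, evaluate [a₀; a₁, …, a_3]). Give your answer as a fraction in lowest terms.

Compute successive convergents:
a_0 = 6: 6/1
a_1 = 4: 25/4
a_2 = 12: 306/49
a_3 = 4: 1249/200

1249/200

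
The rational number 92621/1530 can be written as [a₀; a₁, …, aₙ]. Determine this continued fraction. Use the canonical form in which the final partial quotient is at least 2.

92621 = 60·1530 + 821, so a_0 = 60
1530 = 1·821 + 709, so a_1 = 1
821 = 1·709 + 112, so a_2 = 1
709 = 6·112 + 37, so a_3 = 6
112 = 3·37 + 1, so a_4 = 3
37 = 37·1 + 0, so a_5 = 37

[60; 1, 1, 6, 3, 37]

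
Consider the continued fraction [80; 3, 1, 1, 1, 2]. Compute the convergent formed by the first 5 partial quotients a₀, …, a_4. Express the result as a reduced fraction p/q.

883/11

a_0 = 80: 80/1
a_1 = 3: 241/3
a_2 = 1: 321/4
a_3 = 1: 562/7
a_4 = 1: 883/11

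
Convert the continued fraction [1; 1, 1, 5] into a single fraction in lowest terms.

a_0 = 1: 1/1
a_1 = 1: 2/1
a_2 = 1: 3/2
a_3 = 5: 17/11

17/11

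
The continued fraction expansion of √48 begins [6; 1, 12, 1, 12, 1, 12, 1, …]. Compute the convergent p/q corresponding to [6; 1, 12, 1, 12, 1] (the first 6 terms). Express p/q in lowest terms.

Starting at the tail and folding back:
Start with 1.
12 + 1/(1/1) = 12 + 1/1 = 13/1
1 + 1/(13/1) = 1 + 1/13 = 14/13
12 + 1/(14/13) = 12 + 13/14 = 181/14
1 + 1/(181/14) = 1 + 14/181 = 195/181
6 + 1/(195/181) = 6 + 181/195 = 1351/195

1351/195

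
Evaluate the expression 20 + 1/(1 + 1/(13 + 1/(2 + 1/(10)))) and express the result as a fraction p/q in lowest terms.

Starting at the tail and folding back:
Start with 10.
2 + 1/(10/1) = 2 + 1/10 = 21/10
13 + 1/(21/10) = 13 + 10/21 = 283/21
1 + 1/(283/21) = 1 + 21/283 = 304/283
20 + 1/(304/283) = 20 + 283/304 = 6363/304

6363/304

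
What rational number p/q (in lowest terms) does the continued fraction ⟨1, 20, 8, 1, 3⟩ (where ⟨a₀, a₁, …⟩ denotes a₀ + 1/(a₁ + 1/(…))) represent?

739/704

Start with 3.
1 + 1/(3/1) = 1 + 1/3 = 4/3
8 + 1/(4/3) = 8 + 3/4 = 35/4
20 + 1/(35/4) = 20 + 4/35 = 704/35
1 + 1/(704/35) = 1 + 35/704 = 739/704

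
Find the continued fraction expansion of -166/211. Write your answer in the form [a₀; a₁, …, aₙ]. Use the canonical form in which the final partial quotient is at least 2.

⌊-166/211⌋ = -1, remainder 45
⌊211/45⌋ = 4, remainder 31
⌊45/31⌋ = 1, remainder 14
⌊31/14⌋ = 2, remainder 3
⌊14/3⌋ = 4, remainder 2
⌊3/2⌋ = 1, remainder 1
⌊2/1⌋ = 2, remainder 0

[-1; 4, 1, 2, 4, 1, 2]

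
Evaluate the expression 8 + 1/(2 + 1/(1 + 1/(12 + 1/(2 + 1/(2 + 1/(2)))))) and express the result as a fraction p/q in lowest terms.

3929/471

Use the convergent recurrence hₖ = aₖ·hₖ₋₁ + hₖ₋₂ (and likewise for the denominators kₖ):
a_0 = 8: 8/1
a_1 = 2: 17/2
a_2 = 1: 25/3
a_3 = 12: 317/38
a_4 = 2: 659/79
a_5 = 2: 1635/196
a_6 = 2: 3929/471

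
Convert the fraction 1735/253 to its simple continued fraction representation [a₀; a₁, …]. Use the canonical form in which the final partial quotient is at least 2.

[6; 1, 6, 36]

Repeatedly divide and take the remainder:
1735 = 6·253 + 217, so a_0 = 6
253 = 1·217 + 36, so a_1 = 1
217 = 6·36 + 1, so a_2 = 6
36 = 36·1 + 0, so a_3 = 36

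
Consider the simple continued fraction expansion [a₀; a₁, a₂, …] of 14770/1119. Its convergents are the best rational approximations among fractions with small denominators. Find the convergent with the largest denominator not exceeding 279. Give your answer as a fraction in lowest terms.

a_0 = 13: 13/1  (≤ bound)
a_1 = 5: 66/5  (≤ bound)
a_2 = 55: 3643/276  (≤ bound)
a_3 = 1: 3709/281  (> 279, stop)

3643/276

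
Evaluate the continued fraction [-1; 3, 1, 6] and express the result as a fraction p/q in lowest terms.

-20/27

Starting at the tail and folding back:
Start with 6.
1 + 1/(6/1) = 1 + 1/6 = 7/6
3 + 1/(7/6) = 3 + 6/7 = 27/7
-1 + 1/(27/7) = -1 + 7/27 = -20/27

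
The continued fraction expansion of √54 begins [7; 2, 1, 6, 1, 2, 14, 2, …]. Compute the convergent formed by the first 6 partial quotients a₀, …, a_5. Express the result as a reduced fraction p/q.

Collapse the nested fraction from the inside out:
Start with 2.
1 + 1/(2/1) = 1 + 1/2 = 3/2
6 + 1/(3/2) = 6 + 2/3 = 20/3
1 + 1/(20/3) = 1 + 3/20 = 23/20
2 + 1/(23/20) = 2 + 20/23 = 66/23
7 + 1/(66/23) = 7 + 23/66 = 485/66

485/66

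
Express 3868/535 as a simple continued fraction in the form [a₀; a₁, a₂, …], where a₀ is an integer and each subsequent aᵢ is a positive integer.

[7; 4, 2, 1, 6, 6]

3868 = 7·535 + 123, so a_0 = 7
535 = 4·123 + 43, so a_1 = 4
123 = 2·43 + 37, so a_2 = 2
43 = 1·37 + 6, so a_3 = 1
37 = 6·6 + 1, so a_4 = 6
6 = 6·1 + 0, so a_5 = 6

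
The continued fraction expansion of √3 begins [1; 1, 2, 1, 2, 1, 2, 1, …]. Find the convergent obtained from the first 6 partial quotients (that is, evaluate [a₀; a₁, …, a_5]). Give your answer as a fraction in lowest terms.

Use the convergent recurrence hₖ = aₖ·hₖ₋₁ + hₖ₋₂ (and likewise for the denominators kₖ):
a_0 = 1: 1/1
a_1 = 1: 2/1
a_2 = 2: 5/3
a_3 = 1: 7/4
a_4 = 2: 19/11
a_5 = 1: 26/15

26/15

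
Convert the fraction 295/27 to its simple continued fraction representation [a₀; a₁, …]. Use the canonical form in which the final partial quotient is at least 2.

[10; 1, 12, 2]

295 ÷ 27 → quotient 10, remainder 25
27 ÷ 25 → quotient 1, remainder 2
25 ÷ 2 → quotient 12, remainder 1
2 ÷ 1 → quotient 2, remainder 0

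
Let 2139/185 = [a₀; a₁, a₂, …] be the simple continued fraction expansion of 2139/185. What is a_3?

3

Repeatedly divide and take the remainder:
⌊2139/185⌋ = 11, remainder 104
⌊185/104⌋ = 1, remainder 81
⌊104/81⌋ = 1, remainder 23
⌊81/23⌋ = 3, remainder 12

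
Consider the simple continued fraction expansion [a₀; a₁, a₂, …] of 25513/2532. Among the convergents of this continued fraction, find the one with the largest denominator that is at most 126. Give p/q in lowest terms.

List convergents until the denominator exceeds the bound:
a_0 = 10: 10/1  (≤ bound)
a_1 = 13: 131/13  (≤ bound)
a_2 = 8: 1058/105  (≤ bound)
a_3 = 2: 2247/223  (> 126, stop)

1058/105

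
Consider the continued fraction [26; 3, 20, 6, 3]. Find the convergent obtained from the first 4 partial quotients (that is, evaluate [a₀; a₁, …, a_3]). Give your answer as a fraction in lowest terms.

9715/369

Start with 6.
20 + 1/(6/1) = 20 + 1/6 = 121/6
3 + 1/(121/6) = 3 + 6/121 = 369/121
26 + 1/(369/121) = 26 + 121/369 = 9715/369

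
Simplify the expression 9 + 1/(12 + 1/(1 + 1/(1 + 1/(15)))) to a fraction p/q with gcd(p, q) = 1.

Compute successive convergents:
a_0 = 9: 9/1
a_1 = 12: 109/12
a_2 = 1: 118/13
a_3 = 1: 227/25
a_4 = 15: 3523/388

3523/388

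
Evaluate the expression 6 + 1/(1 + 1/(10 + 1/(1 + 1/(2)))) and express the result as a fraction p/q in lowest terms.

242/35

Collapse the nested fraction from the inside out:
Start with 2.
1 + 1/(2/1) = 1 + 1/2 = 3/2
10 + 1/(3/2) = 10 + 2/3 = 32/3
1 + 1/(32/3) = 1 + 3/32 = 35/32
6 + 1/(35/32) = 6 + 32/35 = 242/35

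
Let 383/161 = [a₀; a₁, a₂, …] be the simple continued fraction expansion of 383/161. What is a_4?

1

Run the Euclidean algorithm, recording each quotient:
⌊383/161⌋ = 2, remainder 61
⌊161/61⌋ = 2, remainder 39
⌊61/39⌋ = 1, remainder 22
⌊39/22⌋ = 1, remainder 17
⌊22/17⌋ = 1, remainder 5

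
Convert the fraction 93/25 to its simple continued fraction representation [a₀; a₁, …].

⌊93/25⌋ = 3, remainder 18
⌊25/18⌋ = 1, remainder 7
⌊18/7⌋ = 2, remainder 4
⌊7/4⌋ = 1, remainder 3
⌊4/3⌋ = 1, remainder 1
⌊3/1⌋ = 3, remainder 0

[3; 1, 2, 1, 1, 3]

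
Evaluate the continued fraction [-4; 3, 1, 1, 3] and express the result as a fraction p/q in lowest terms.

-93/25

a_0 = -4: -4/1
a_1 = 3: -11/3
a_2 = 1: -15/4
a_3 = 1: -26/7
a_4 = 3: -93/25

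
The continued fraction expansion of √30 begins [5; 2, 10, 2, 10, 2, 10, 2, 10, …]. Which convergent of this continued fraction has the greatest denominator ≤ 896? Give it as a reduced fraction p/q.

a_0 = 5: 5/1  (≤ bound)
a_1 = 2: 11/2  (≤ bound)
a_2 = 10: 115/21  (≤ bound)
a_3 = 2: 241/44  (≤ bound)
a_4 = 10: 2525/461  (≤ bound)
a_5 = 2: 5291/966  (> 896, stop)

2525/461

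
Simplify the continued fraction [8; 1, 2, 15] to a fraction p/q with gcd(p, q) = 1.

a_0 = 8: 8/1
a_1 = 1: 9/1
a_2 = 2: 26/3
a_3 = 15: 399/46

399/46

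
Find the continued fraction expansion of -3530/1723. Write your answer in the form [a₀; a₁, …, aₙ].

[-3; 1, 19, 1, 1, 20, 2]

Run the Euclidean algorithm, recording each quotient:
⌊-3530/1723⌋ = -3, remainder 1639
⌊1723/1639⌋ = 1, remainder 84
⌊1639/84⌋ = 19, remainder 43
⌊84/43⌋ = 1, remainder 41
⌊43/41⌋ = 1, remainder 2
⌊41/2⌋ = 20, remainder 1
⌊2/1⌋ = 2, remainder 0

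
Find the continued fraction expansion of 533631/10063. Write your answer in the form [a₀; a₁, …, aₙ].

[53; 34, 2, 6, 7, 3]

⌊533631/10063⌋ = 53, remainder 292
⌊10063/292⌋ = 34, remainder 135
⌊292/135⌋ = 2, remainder 22
⌊135/22⌋ = 6, remainder 3
⌊22/3⌋ = 7, remainder 1
⌊3/1⌋ = 3, remainder 0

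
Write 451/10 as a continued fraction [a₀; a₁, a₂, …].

[45; 10]

451 ÷ 10 → quotient 45, remainder 1
10 ÷ 1 → quotient 10, remainder 0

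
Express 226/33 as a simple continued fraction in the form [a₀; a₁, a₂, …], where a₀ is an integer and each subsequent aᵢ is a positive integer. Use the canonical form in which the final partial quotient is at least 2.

Run the Euclidean algorithm, recording each quotient:
226 = 6·33 + 28, so a_0 = 6
33 = 1·28 + 5, so a_1 = 1
28 = 5·5 + 3, so a_2 = 5
5 = 1·3 + 2, so a_3 = 1
3 = 1·2 + 1, so a_4 = 1
2 = 2·1 + 0, so a_5 = 2

[6; 1, 5, 1, 1, 2]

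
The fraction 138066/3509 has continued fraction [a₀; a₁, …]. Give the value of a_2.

⌊138066/3509⌋ = 39, remainder 1215
⌊3509/1215⌋ = 2, remainder 1079
⌊1215/1079⌋ = 1, remainder 136

1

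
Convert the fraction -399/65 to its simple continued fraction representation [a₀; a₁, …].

⌊-399/65⌋ = -7, remainder 56
⌊65/56⌋ = 1, remainder 9
⌊56/9⌋ = 6, remainder 2
⌊9/2⌋ = 4, remainder 1
⌊2/1⌋ = 2, remainder 0

[-7; 1, 6, 4, 2]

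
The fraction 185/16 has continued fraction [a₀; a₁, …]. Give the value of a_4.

2

⌊185/16⌋ = 11, remainder 9
⌊16/9⌋ = 1, remainder 7
⌊9/7⌋ = 1, remainder 2
⌊7/2⌋ = 3, remainder 1
⌊2/1⌋ = 2, remainder 0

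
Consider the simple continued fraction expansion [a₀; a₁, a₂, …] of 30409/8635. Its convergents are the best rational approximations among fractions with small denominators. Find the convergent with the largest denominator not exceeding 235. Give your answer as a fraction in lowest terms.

List convergents until the denominator exceeds the bound:
a_0 = 3: 3/1  (≤ bound)
a_1 = 1: 4/1  (≤ bound)
a_2 = 1: 7/2  (≤ bound)
a_3 = 11: 81/23  (≤ bound)
a_4 = 13: 1060/301  (> 235, stop)

81/23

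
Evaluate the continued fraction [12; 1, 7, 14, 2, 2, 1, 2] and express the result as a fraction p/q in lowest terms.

Collapse the nested fraction from the inside out:
Start with 2.
1 + 1/(2/1) = 1 + 1/2 = 3/2
2 + 1/(3/2) = 2 + 2/3 = 8/3
2 + 1/(8/3) = 2 + 3/8 = 19/8
14 + 1/(19/8) = 14 + 8/19 = 274/19
7 + 1/(274/19) = 7 + 19/274 = 1937/274
1 + 1/(1937/274) = 1 + 274/1937 = 2211/1937
12 + 1/(2211/1937) = 12 + 1937/2211 = 28469/2211

28469/2211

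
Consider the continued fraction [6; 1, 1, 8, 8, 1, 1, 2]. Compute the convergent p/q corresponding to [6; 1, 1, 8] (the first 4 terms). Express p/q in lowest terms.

a_0 = 6: 6/1
a_1 = 1: 7/1
a_2 = 1: 13/2
a_3 = 8: 111/17

111/17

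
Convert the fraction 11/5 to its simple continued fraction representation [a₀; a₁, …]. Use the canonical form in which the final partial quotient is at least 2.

11 ÷ 5 → quotient 2, remainder 1
5 ÷ 1 → quotient 5, remainder 0

[2; 5]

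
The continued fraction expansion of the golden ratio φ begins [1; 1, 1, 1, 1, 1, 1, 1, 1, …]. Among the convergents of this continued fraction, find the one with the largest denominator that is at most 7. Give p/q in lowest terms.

8/5

a_0 = 1: 1/1  (≤ bound)
a_1 = 1: 2/1  (≤ bound)
a_2 = 1: 3/2  (≤ bound)
a_3 = 1: 5/3  (≤ bound)
a_4 = 1: 8/5  (≤ bound)
a_5 = 1: 13/8  (> 7, stop)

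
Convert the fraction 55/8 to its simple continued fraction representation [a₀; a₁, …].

55 ÷ 8 → quotient 6, remainder 7
8 ÷ 7 → quotient 1, remainder 1
7 ÷ 1 → quotient 7, remainder 0

[6; 1, 7]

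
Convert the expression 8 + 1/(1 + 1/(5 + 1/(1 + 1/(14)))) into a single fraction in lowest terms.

921/104

Start with 14.
1 + 1/(14/1) = 1 + 1/14 = 15/14
5 + 1/(15/14) = 5 + 14/15 = 89/15
1 + 1/(89/15) = 1 + 15/89 = 104/89
8 + 1/(104/89) = 8 + 89/104 = 921/104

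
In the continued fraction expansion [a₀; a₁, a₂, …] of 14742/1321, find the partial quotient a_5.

⌊14742/1321⌋ = 11, remainder 211
⌊1321/211⌋ = 6, remainder 55
⌊211/55⌋ = 3, remainder 46
⌊55/46⌋ = 1, remainder 9
⌊46/9⌋ = 5, remainder 1
⌊9/1⌋ = 9, remainder 0

9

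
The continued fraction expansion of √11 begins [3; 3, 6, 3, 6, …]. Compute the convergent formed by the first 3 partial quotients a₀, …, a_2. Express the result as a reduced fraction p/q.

63/19

a_0 = 3: 3/1
a_1 = 3: 10/3
a_2 = 6: 63/19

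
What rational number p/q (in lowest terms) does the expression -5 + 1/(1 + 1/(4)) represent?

-21/5

Start with 4.
1 + 1/(4/1) = 1 + 1/4 = 5/4
-5 + 1/(5/4) = -5 + 4/5 = -21/5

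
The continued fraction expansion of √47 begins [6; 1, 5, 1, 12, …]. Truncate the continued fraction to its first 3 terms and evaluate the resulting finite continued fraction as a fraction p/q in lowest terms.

41/6

Work from the innermost term outward:
Start with 5.
1 + 1/(5/1) = 1 + 1/5 = 6/5
6 + 1/(6/5) = 6 + 5/6 = 41/6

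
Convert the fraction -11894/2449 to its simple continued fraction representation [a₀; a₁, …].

⌊-11894/2449⌋ = -5, remainder 351
⌊2449/351⌋ = 6, remainder 343
⌊351/343⌋ = 1, remainder 8
⌊343/8⌋ = 42, remainder 7
⌊8/7⌋ = 1, remainder 1
⌊7/1⌋ = 7, remainder 0

[-5; 6, 1, 42, 1, 7]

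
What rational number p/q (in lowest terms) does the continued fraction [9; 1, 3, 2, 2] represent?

215/22

Start with 2.
2 + 1/(2/1) = 2 + 1/2 = 5/2
3 + 1/(5/2) = 3 + 2/5 = 17/5
1 + 1/(17/5) = 1 + 5/17 = 22/17
9 + 1/(22/17) = 9 + 17/22 = 215/22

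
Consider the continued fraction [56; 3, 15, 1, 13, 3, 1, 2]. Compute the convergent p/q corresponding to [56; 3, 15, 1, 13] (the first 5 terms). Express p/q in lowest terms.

38471/683

a_0 = 56: 56/1
a_1 = 3: 169/3
a_2 = 15: 2591/46
a_3 = 1: 2760/49
a_4 = 13: 38471/683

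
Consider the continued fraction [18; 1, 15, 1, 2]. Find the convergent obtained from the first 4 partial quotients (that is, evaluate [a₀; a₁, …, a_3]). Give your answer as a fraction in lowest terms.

322/17

Starting at the tail and folding back:
Start with 1.
15 + 1/(1/1) = 15 + 1/1 = 16/1
1 + 1/(16/1) = 1 + 1/16 = 17/16
18 + 1/(17/16) = 18 + 16/17 = 322/17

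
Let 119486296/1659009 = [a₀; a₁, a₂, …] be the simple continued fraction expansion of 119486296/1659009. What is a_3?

Repeatedly divide and take the remainder:
119486296 ÷ 1659009 → quotient 72, remainder 37648
1659009 ÷ 37648 → quotient 44, remainder 2497
37648 ÷ 2497 → quotient 15, remainder 193
2497 ÷ 193 → quotient 12, remainder 181

12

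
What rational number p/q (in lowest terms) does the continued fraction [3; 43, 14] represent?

1823/603

Collapse the nested fraction from the inside out:
Start with 14.
43 + 1/(14/1) = 43 + 1/14 = 603/14
3 + 1/(603/14) = 3 + 14/603 = 1823/603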